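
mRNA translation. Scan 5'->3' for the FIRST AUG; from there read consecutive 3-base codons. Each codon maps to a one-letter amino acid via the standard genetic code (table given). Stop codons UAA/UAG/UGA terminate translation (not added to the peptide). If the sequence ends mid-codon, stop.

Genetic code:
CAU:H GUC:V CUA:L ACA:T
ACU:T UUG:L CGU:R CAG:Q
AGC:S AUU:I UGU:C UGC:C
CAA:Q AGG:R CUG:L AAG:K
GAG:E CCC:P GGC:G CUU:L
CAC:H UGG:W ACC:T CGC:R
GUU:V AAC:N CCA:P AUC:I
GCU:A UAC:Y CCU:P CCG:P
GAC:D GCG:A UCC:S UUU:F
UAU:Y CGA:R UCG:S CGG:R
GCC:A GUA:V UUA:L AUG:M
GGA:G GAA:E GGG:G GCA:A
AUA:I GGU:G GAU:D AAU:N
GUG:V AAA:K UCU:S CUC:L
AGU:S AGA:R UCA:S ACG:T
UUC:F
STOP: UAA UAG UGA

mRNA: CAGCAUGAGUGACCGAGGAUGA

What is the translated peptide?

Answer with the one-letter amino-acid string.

start AUG at pos 4
pos 4: AUG -> M; peptide=M
pos 7: AGU -> S; peptide=MS
pos 10: GAC -> D; peptide=MSD
pos 13: CGA -> R; peptide=MSDR
pos 16: GGA -> G; peptide=MSDRG
pos 19: UGA -> STOP

Answer: MSDRG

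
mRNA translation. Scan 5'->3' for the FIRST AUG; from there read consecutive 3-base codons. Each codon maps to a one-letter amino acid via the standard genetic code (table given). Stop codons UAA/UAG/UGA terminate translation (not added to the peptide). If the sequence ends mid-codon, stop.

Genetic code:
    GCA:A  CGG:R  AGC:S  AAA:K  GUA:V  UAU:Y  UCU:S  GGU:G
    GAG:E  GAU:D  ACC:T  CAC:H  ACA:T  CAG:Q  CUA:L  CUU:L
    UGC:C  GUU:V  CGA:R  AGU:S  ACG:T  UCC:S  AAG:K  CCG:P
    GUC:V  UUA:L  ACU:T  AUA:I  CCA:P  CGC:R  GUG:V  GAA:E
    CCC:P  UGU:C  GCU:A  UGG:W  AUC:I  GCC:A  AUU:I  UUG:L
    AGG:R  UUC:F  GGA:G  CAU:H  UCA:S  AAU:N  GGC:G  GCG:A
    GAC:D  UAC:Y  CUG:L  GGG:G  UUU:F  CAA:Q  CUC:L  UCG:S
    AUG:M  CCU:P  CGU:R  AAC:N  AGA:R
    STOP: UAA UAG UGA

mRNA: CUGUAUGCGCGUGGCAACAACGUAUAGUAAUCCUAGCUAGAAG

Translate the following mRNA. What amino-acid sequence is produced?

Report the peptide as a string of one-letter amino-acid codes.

Answer: MRVATTYSNPS

Derivation:
start AUG at pos 4
pos 4: AUG -> M; peptide=M
pos 7: CGC -> R; peptide=MR
pos 10: GUG -> V; peptide=MRV
pos 13: GCA -> A; peptide=MRVA
pos 16: ACA -> T; peptide=MRVAT
pos 19: ACG -> T; peptide=MRVATT
pos 22: UAU -> Y; peptide=MRVATTY
pos 25: AGU -> S; peptide=MRVATTYS
pos 28: AAU -> N; peptide=MRVATTYSN
pos 31: CCU -> P; peptide=MRVATTYSNP
pos 34: AGC -> S; peptide=MRVATTYSNPS
pos 37: UAG -> STOP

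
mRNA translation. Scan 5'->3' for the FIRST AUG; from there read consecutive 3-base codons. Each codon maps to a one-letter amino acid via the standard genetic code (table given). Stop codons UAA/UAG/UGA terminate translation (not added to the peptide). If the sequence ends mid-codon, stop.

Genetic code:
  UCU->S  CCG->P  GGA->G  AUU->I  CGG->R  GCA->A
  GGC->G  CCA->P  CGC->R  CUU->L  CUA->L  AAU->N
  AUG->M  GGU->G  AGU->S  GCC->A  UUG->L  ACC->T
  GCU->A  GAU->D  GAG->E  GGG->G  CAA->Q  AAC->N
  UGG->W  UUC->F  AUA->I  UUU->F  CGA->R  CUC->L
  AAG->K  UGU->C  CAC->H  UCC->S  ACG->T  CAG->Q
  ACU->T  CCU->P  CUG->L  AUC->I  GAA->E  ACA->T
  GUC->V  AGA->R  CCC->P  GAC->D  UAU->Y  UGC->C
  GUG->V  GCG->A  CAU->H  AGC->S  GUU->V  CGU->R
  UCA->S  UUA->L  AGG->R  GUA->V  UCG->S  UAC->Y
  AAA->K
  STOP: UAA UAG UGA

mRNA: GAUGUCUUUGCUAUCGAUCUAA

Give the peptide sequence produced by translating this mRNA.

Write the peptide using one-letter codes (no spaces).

start AUG at pos 1
pos 1: AUG -> M; peptide=M
pos 4: UCU -> S; peptide=MS
pos 7: UUG -> L; peptide=MSL
pos 10: CUA -> L; peptide=MSLL
pos 13: UCG -> S; peptide=MSLLS
pos 16: AUC -> I; peptide=MSLLSI
pos 19: UAA -> STOP

Answer: MSLLSI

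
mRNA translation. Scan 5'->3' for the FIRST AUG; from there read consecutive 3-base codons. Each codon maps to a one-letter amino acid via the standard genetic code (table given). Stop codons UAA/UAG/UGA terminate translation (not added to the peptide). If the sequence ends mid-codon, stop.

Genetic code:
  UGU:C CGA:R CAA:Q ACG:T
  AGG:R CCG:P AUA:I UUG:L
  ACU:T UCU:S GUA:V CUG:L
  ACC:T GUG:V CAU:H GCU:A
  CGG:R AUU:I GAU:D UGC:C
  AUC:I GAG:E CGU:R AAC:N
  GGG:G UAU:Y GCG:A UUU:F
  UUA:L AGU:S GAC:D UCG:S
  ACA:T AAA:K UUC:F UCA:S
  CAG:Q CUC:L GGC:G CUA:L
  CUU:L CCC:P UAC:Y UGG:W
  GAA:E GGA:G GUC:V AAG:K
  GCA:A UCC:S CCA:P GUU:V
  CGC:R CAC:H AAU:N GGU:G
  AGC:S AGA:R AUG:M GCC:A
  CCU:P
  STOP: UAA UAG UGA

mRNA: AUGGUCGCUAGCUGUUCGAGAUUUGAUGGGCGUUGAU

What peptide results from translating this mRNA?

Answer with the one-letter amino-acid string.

Answer: MVASCSRFDGR

Derivation:
start AUG at pos 0
pos 0: AUG -> M; peptide=M
pos 3: GUC -> V; peptide=MV
pos 6: GCU -> A; peptide=MVA
pos 9: AGC -> S; peptide=MVAS
pos 12: UGU -> C; peptide=MVASC
pos 15: UCG -> S; peptide=MVASCS
pos 18: AGA -> R; peptide=MVASCSR
pos 21: UUU -> F; peptide=MVASCSRF
pos 24: GAU -> D; peptide=MVASCSRFD
pos 27: GGG -> G; peptide=MVASCSRFDG
pos 30: CGU -> R; peptide=MVASCSRFDGR
pos 33: UGA -> STOP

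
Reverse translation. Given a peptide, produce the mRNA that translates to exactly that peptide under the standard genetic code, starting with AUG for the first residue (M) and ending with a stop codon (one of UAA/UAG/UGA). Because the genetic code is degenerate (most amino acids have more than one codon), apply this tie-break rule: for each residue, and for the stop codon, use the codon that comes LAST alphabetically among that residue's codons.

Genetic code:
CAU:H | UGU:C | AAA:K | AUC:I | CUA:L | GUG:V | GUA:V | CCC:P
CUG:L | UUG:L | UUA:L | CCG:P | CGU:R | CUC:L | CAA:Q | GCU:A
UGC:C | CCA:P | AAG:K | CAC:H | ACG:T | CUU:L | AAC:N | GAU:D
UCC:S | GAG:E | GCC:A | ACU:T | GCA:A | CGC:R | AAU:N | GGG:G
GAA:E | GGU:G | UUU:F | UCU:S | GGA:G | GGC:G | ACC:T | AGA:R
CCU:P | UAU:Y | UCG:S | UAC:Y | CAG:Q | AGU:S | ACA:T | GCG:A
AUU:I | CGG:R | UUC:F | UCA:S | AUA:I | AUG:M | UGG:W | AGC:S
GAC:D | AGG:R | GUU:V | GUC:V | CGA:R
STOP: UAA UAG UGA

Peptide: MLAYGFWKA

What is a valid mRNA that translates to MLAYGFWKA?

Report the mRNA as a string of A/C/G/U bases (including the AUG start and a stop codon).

residue 1: M -> AUG (start codon)
residue 2: L codons sorted = CUA,CUC,CUG,CUU,UUA,UUG -> pick last = UUG
residue 3: A codons sorted = GCA,GCC,GCG,GCU -> pick last = GCU
residue 4: Y codons sorted = UAC,UAU -> pick last = UAU
residue 5: G codons sorted = GGA,GGC,GGG,GGU -> pick last = GGU
residue 6: F codons sorted = UUC,UUU -> pick last = UUU
residue 7: W -> UGG (only codon)
residue 8: K codons sorted = AAA,AAG -> pick last = AAG
residue 9: A codons sorted = GCA,GCC,GCG,GCU -> pick last = GCU
terminator: stop codons sorted = UAA,UAG,UGA -> pick last = UGA

Answer: mRNA: AUGUUGGCUUAUGGUUUUUGGAAGGCUUGA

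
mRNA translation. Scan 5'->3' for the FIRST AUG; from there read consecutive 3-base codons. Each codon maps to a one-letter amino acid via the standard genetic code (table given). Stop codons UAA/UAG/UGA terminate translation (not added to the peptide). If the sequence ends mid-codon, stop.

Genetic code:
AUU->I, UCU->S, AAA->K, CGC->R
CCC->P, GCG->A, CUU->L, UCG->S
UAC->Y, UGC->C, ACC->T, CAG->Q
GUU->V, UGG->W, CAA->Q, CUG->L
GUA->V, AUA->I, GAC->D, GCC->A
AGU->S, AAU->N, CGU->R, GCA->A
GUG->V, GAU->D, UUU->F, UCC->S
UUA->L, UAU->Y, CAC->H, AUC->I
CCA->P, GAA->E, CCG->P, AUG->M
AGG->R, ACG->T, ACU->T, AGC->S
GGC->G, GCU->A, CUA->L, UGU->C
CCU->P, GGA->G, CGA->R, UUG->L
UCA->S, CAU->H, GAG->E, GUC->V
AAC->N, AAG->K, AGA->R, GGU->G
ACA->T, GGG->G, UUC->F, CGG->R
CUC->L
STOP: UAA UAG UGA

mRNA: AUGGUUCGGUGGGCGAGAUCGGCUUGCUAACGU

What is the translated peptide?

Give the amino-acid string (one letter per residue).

Answer: MVRWARSAC

Derivation:
start AUG at pos 0
pos 0: AUG -> M; peptide=M
pos 3: GUU -> V; peptide=MV
pos 6: CGG -> R; peptide=MVR
pos 9: UGG -> W; peptide=MVRW
pos 12: GCG -> A; peptide=MVRWA
pos 15: AGA -> R; peptide=MVRWAR
pos 18: UCG -> S; peptide=MVRWARS
pos 21: GCU -> A; peptide=MVRWARSA
pos 24: UGC -> C; peptide=MVRWARSAC
pos 27: UAA -> STOP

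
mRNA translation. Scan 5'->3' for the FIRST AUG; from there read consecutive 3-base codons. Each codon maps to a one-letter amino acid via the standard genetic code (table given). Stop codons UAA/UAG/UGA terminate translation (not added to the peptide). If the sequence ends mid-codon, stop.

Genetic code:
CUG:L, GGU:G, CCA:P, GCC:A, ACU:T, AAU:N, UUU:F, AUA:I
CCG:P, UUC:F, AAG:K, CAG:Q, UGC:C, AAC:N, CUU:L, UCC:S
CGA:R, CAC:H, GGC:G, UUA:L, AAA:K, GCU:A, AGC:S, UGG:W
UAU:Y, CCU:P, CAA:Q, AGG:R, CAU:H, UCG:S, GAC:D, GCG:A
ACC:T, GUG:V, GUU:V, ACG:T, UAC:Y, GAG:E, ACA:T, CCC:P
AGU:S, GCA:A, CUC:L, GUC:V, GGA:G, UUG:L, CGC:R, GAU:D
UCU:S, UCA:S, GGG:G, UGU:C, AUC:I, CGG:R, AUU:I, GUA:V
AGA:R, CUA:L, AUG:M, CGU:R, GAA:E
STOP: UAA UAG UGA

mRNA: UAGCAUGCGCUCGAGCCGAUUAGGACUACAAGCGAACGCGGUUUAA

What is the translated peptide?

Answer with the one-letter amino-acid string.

Answer: MRSSRLGLQANAV

Derivation:
start AUG at pos 4
pos 4: AUG -> M; peptide=M
pos 7: CGC -> R; peptide=MR
pos 10: UCG -> S; peptide=MRS
pos 13: AGC -> S; peptide=MRSS
pos 16: CGA -> R; peptide=MRSSR
pos 19: UUA -> L; peptide=MRSSRL
pos 22: GGA -> G; peptide=MRSSRLG
pos 25: CUA -> L; peptide=MRSSRLGL
pos 28: CAA -> Q; peptide=MRSSRLGLQ
pos 31: GCG -> A; peptide=MRSSRLGLQA
pos 34: AAC -> N; peptide=MRSSRLGLQAN
pos 37: GCG -> A; peptide=MRSSRLGLQANA
pos 40: GUU -> V; peptide=MRSSRLGLQANAV
pos 43: UAA -> STOP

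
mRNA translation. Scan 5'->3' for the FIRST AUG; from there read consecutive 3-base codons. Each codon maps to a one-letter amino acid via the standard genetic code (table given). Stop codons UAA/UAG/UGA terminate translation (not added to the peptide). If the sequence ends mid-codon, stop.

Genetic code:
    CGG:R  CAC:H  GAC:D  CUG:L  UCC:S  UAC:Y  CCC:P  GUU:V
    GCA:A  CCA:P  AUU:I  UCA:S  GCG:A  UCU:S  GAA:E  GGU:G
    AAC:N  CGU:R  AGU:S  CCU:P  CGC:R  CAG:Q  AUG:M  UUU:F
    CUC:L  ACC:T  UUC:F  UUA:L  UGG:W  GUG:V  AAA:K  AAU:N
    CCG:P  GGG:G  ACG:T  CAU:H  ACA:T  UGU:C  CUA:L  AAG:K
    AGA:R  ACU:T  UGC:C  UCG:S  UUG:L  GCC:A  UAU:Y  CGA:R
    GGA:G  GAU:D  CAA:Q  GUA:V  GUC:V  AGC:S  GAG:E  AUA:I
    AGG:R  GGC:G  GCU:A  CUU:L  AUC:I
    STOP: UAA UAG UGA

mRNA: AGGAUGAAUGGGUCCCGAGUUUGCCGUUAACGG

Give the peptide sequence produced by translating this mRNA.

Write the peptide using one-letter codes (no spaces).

Answer: MNGSRVCR

Derivation:
start AUG at pos 3
pos 3: AUG -> M; peptide=M
pos 6: AAU -> N; peptide=MN
pos 9: GGG -> G; peptide=MNG
pos 12: UCC -> S; peptide=MNGS
pos 15: CGA -> R; peptide=MNGSR
pos 18: GUU -> V; peptide=MNGSRV
pos 21: UGC -> C; peptide=MNGSRVC
pos 24: CGU -> R; peptide=MNGSRVCR
pos 27: UAA -> STOP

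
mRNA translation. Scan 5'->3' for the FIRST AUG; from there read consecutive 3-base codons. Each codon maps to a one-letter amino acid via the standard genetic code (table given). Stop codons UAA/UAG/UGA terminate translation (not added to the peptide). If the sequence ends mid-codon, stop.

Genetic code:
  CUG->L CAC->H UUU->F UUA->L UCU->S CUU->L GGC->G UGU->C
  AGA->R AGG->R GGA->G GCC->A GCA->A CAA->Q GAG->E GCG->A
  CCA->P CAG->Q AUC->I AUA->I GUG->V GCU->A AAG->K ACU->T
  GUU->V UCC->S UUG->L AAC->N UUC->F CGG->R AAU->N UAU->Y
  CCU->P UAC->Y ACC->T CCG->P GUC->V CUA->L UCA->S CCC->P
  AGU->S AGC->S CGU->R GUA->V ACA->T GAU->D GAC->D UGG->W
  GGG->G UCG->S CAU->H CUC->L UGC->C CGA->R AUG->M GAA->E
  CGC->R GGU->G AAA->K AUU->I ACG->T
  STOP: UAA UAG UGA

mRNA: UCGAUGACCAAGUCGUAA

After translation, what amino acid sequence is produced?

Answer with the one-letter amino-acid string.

start AUG at pos 3
pos 3: AUG -> M; peptide=M
pos 6: ACC -> T; peptide=MT
pos 9: AAG -> K; peptide=MTK
pos 12: UCG -> S; peptide=MTKS
pos 15: UAA -> STOP

Answer: MTKS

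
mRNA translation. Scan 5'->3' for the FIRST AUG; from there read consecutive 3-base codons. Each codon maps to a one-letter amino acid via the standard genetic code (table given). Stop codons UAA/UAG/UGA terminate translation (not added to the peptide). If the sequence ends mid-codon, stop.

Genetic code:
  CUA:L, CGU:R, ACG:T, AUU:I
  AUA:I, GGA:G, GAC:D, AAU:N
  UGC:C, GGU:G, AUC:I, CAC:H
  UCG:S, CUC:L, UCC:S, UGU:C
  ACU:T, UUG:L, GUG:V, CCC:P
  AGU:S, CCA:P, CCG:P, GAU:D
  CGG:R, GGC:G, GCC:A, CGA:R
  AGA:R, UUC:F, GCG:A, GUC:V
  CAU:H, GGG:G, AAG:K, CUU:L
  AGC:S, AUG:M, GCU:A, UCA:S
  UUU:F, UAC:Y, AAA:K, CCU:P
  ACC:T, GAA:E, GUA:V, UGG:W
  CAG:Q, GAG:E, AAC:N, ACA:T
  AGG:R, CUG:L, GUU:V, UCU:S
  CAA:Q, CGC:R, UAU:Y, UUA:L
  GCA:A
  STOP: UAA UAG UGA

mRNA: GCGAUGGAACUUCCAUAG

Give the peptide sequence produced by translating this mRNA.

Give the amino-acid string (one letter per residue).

Answer: MELP

Derivation:
start AUG at pos 3
pos 3: AUG -> M; peptide=M
pos 6: GAA -> E; peptide=ME
pos 9: CUU -> L; peptide=MEL
pos 12: CCA -> P; peptide=MELP
pos 15: UAG -> STOP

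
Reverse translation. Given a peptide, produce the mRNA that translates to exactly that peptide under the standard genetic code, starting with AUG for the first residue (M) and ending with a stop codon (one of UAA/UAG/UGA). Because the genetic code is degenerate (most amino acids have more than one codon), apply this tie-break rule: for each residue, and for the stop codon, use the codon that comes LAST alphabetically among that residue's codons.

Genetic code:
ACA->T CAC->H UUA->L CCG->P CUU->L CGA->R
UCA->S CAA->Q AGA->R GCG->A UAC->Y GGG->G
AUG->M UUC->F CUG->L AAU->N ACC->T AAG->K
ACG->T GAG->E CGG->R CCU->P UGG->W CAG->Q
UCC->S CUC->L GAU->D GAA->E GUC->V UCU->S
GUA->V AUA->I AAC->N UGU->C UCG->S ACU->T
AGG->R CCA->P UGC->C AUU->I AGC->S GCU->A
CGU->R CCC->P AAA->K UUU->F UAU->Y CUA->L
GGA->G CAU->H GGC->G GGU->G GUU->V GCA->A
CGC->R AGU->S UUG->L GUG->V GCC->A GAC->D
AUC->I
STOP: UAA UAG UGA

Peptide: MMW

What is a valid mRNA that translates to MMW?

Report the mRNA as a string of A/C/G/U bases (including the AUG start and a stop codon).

Answer: mRNA: AUGAUGUGGUGA

Derivation:
residue 1: M -> AUG (start codon)
residue 2: M -> AUG (only codon)
residue 3: W -> UGG (only codon)
terminator: stop codons sorted = UAA,UAG,UGA -> pick last = UGA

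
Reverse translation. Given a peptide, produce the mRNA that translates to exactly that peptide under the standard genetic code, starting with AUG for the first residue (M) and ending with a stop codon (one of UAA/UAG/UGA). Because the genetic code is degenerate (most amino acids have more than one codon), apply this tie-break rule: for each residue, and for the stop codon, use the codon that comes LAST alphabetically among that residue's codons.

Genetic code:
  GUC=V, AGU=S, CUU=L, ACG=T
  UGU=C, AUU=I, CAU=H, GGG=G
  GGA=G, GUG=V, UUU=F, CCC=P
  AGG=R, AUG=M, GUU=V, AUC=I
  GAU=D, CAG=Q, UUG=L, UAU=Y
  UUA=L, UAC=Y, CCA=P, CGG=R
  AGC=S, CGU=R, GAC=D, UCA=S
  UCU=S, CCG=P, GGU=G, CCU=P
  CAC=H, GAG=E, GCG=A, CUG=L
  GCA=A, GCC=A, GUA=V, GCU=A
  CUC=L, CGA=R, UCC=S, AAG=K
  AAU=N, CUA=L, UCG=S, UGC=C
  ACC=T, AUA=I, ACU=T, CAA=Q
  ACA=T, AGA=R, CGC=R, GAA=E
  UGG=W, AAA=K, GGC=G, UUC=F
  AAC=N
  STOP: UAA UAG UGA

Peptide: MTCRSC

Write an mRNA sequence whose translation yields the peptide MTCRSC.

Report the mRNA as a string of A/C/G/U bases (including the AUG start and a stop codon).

Answer: mRNA: AUGACUUGUCGUUCUUGUUGA

Derivation:
residue 1: M -> AUG (start codon)
residue 2: T codons sorted = ACA,ACC,ACG,ACU -> pick last = ACU
residue 3: C codons sorted = UGC,UGU -> pick last = UGU
residue 4: R codons sorted = AGA,AGG,CGA,CGC,CGG,CGU -> pick last = CGU
residue 5: S codons sorted = AGC,AGU,UCA,UCC,UCG,UCU -> pick last = UCU
residue 6: C codons sorted = UGC,UGU -> pick last = UGU
terminator: stop codons sorted = UAA,UAG,UGA -> pick last = UGA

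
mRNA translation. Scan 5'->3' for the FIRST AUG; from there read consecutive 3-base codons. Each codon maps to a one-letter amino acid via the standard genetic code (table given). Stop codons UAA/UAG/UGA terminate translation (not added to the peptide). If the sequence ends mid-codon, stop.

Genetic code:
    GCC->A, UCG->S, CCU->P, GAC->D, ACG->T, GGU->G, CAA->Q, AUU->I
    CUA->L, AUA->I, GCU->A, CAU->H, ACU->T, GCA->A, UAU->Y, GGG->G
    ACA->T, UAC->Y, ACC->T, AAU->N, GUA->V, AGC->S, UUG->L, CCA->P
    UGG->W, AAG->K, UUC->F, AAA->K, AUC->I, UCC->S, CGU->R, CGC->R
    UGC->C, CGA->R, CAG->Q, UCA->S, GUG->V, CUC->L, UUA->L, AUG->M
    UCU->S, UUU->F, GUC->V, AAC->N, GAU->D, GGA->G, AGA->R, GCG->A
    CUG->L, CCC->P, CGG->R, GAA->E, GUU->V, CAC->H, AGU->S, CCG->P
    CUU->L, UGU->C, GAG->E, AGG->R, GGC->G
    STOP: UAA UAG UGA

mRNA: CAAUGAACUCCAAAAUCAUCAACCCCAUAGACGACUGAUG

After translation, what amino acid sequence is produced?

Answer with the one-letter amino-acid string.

start AUG at pos 2
pos 2: AUG -> M; peptide=M
pos 5: AAC -> N; peptide=MN
pos 8: UCC -> S; peptide=MNS
pos 11: AAA -> K; peptide=MNSK
pos 14: AUC -> I; peptide=MNSKI
pos 17: AUC -> I; peptide=MNSKII
pos 20: AAC -> N; peptide=MNSKIIN
pos 23: CCC -> P; peptide=MNSKIINP
pos 26: AUA -> I; peptide=MNSKIINPI
pos 29: GAC -> D; peptide=MNSKIINPID
pos 32: GAC -> D; peptide=MNSKIINPIDD
pos 35: UGA -> STOP

Answer: MNSKIINPIDD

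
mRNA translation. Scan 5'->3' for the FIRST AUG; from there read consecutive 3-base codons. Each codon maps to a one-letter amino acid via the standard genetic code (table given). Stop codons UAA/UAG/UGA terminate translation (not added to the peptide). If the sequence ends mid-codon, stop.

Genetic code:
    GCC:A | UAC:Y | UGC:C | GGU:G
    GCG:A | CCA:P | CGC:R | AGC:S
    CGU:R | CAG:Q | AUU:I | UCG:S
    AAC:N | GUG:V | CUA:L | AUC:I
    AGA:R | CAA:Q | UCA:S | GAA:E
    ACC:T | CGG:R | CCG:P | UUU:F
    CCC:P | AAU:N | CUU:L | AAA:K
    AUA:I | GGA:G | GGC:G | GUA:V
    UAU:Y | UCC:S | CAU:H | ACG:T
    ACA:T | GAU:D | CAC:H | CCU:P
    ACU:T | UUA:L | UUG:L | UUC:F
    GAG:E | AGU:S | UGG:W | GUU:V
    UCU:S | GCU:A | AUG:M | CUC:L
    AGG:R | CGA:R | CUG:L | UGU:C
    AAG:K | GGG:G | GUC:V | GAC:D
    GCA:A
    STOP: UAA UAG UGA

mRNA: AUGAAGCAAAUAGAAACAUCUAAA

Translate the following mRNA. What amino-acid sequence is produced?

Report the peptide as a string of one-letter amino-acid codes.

Answer: MKQIETSK

Derivation:
start AUG at pos 0
pos 0: AUG -> M; peptide=M
pos 3: AAG -> K; peptide=MK
pos 6: CAA -> Q; peptide=MKQ
pos 9: AUA -> I; peptide=MKQI
pos 12: GAA -> E; peptide=MKQIE
pos 15: ACA -> T; peptide=MKQIET
pos 18: UCU -> S; peptide=MKQIETS
pos 21: AAA -> K; peptide=MKQIETSK
pos 24: only 0 nt remain (<3), stop (end of mRNA)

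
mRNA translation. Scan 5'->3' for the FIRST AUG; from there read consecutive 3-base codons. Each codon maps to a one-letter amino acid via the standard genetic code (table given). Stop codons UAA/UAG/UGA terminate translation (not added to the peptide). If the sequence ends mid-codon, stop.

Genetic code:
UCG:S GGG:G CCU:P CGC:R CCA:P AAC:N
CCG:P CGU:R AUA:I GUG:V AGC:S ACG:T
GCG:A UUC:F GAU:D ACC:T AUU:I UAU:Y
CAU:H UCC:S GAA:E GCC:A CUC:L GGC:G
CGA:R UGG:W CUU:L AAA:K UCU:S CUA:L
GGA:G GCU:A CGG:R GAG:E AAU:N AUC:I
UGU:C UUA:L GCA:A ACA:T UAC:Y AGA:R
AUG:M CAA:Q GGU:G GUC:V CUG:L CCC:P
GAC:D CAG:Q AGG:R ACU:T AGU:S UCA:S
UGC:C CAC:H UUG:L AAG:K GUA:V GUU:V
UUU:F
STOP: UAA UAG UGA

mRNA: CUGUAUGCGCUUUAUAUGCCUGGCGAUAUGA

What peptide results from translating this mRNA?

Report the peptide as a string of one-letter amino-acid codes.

start AUG at pos 4
pos 4: AUG -> M; peptide=M
pos 7: CGC -> R; peptide=MR
pos 10: UUU -> F; peptide=MRF
pos 13: AUA -> I; peptide=MRFI
pos 16: UGC -> C; peptide=MRFIC
pos 19: CUG -> L; peptide=MRFICL
pos 22: GCG -> A; peptide=MRFICLA
pos 25: AUA -> I; peptide=MRFICLAI
pos 28: UGA -> STOP

Answer: MRFICLAI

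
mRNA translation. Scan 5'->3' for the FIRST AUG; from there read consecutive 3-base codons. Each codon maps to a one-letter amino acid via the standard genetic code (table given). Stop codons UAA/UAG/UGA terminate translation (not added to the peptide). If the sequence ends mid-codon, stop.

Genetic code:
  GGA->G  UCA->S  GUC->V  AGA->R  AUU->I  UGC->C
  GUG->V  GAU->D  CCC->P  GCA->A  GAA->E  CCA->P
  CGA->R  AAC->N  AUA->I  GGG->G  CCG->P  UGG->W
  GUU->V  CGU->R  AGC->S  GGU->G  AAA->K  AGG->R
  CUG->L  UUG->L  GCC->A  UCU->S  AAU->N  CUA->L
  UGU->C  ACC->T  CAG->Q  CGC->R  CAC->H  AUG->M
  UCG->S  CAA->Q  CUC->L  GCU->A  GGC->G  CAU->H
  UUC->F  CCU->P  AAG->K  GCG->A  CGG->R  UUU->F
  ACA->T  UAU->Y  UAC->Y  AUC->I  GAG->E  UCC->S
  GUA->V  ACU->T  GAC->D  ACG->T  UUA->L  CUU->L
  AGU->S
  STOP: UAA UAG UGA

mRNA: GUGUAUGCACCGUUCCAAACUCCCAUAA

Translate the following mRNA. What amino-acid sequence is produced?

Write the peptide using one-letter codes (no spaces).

start AUG at pos 4
pos 4: AUG -> M; peptide=M
pos 7: CAC -> H; peptide=MH
pos 10: CGU -> R; peptide=MHR
pos 13: UCC -> S; peptide=MHRS
pos 16: AAA -> K; peptide=MHRSK
pos 19: CUC -> L; peptide=MHRSKL
pos 22: CCA -> P; peptide=MHRSKLP
pos 25: UAA -> STOP

Answer: MHRSKLP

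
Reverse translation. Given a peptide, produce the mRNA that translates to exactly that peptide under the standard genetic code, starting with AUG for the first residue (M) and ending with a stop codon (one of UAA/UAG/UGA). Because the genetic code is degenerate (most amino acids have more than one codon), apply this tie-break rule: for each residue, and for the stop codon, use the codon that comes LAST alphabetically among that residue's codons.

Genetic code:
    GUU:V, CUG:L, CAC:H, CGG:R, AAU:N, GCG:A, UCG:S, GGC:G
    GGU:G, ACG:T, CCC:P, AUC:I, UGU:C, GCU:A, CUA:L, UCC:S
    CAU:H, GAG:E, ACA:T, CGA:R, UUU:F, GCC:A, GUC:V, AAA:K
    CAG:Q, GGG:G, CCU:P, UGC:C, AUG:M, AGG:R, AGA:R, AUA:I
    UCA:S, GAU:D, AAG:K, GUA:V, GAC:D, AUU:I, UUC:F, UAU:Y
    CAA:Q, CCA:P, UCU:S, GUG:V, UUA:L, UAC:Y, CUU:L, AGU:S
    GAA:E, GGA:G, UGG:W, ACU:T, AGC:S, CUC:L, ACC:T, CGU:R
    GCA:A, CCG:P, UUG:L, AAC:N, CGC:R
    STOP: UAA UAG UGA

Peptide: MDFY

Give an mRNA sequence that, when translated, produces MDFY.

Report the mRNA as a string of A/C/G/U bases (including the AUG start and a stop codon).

Answer: mRNA: AUGGAUUUUUAUUGA

Derivation:
residue 1: M -> AUG (start codon)
residue 2: D codons sorted = GAC,GAU -> pick last = GAU
residue 3: F codons sorted = UUC,UUU -> pick last = UUU
residue 4: Y codons sorted = UAC,UAU -> pick last = UAU
terminator: stop codons sorted = UAA,UAG,UGA -> pick last = UGA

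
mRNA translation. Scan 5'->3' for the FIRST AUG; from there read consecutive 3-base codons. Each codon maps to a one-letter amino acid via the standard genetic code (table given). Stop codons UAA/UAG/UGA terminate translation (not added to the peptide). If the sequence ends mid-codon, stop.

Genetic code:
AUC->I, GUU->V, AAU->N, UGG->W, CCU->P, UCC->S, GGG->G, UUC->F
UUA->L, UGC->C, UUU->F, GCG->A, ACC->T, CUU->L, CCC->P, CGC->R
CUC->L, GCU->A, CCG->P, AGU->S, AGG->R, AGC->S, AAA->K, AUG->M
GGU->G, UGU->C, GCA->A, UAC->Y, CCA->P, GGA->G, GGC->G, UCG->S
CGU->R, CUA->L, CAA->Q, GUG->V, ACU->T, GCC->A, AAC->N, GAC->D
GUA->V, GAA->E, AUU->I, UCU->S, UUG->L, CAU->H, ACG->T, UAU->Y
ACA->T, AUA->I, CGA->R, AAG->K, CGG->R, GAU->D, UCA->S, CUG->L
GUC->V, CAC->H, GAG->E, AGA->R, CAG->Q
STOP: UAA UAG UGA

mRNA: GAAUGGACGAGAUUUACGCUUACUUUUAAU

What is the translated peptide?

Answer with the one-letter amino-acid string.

start AUG at pos 2
pos 2: AUG -> M; peptide=M
pos 5: GAC -> D; peptide=MD
pos 8: GAG -> E; peptide=MDE
pos 11: AUU -> I; peptide=MDEI
pos 14: UAC -> Y; peptide=MDEIY
pos 17: GCU -> A; peptide=MDEIYA
pos 20: UAC -> Y; peptide=MDEIYAY
pos 23: UUU -> F; peptide=MDEIYAYF
pos 26: UAA -> STOP

Answer: MDEIYAYF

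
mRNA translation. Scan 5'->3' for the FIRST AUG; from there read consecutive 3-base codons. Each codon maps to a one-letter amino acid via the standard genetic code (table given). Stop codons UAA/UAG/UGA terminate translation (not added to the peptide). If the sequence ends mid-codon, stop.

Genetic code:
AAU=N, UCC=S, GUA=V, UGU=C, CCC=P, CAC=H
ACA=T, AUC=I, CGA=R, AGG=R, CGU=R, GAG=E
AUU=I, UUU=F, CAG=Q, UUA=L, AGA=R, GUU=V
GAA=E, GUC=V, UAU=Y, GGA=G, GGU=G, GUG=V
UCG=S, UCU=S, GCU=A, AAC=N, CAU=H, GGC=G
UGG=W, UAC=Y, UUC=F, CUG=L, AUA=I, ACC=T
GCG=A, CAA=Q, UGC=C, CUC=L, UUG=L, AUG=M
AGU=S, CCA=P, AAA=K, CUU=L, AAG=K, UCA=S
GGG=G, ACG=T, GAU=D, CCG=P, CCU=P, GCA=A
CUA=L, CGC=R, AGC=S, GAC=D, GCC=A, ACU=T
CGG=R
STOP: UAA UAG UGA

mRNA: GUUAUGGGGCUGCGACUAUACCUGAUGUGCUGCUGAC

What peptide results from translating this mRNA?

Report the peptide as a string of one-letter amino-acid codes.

Answer: MGLRLYLMCC

Derivation:
start AUG at pos 3
pos 3: AUG -> M; peptide=M
pos 6: GGG -> G; peptide=MG
pos 9: CUG -> L; peptide=MGL
pos 12: CGA -> R; peptide=MGLR
pos 15: CUA -> L; peptide=MGLRL
pos 18: UAC -> Y; peptide=MGLRLY
pos 21: CUG -> L; peptide=MGLRLYL
pos 24: AUG -> M; peptide=MGLRLYLM
pos 27: UGC -> C; peptide=MGLRLYLMC
pos 30: UGC -> C; peptide=MGLRLYLMCC
pos 33: UGA -> STOP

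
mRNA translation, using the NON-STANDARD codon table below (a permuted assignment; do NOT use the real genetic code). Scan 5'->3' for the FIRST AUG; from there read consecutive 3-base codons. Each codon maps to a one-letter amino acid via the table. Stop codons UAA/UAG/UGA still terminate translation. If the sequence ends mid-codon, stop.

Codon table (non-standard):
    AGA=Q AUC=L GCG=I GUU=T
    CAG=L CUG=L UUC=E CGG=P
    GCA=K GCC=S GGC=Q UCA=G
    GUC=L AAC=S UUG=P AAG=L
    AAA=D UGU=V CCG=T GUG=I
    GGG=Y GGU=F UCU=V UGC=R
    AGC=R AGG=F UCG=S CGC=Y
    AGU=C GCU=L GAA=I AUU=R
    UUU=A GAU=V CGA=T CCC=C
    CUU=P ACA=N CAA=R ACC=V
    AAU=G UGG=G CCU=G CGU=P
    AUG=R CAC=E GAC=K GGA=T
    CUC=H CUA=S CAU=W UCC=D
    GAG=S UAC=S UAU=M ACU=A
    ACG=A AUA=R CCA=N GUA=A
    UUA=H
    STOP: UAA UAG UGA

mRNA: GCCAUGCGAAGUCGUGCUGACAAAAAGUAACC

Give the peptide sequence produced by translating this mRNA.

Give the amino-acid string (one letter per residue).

Answer: RTCPLKDL

Derivation:
start AUG at pos 3
pos 3: AUG -> R; peptide=R
pos 6: CGA -> T; peptide=RT
pos 9: AGU -> C; peptide=RTC
pos 12: CGU -> P; peptide=RTCP
pos 15: GCU -> L; peptide=RTCPL
pos 18: GAC -> K; peptide=RTCPLK
pos 21: AAA -> D; peptide=RTCPLKD
pos 24: AAG -> L; peptide=RTCPLKDL
pos 27: UAA -> STOP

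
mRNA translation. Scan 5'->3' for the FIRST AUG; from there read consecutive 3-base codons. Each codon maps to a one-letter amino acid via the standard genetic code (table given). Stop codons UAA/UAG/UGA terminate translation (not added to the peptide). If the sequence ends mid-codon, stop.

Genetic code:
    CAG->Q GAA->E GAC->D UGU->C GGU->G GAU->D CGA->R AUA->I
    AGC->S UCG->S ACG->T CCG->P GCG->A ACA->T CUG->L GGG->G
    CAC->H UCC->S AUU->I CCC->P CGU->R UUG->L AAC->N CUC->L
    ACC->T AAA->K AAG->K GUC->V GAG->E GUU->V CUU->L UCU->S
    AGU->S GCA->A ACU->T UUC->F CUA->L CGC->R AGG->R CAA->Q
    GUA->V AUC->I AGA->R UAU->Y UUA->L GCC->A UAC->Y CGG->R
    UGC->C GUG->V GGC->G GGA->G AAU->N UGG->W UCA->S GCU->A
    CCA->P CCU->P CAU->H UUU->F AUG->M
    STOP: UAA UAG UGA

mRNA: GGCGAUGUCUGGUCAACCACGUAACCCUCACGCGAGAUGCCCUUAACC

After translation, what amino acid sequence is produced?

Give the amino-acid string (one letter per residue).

start AUG at pos 4
pos 4: AUG -> M; peptide=M
pos 7: UCU -> S; peptide=MS
pos 10: GGU -> G; peptide=MSG
pos 13: CAA -> Q; peptide=MSGQ
pos 16: CCA -> P; peptide=MSGQP
pos 19: CGU -> R; peptide=MSGQPR
pos 22: AAC -> N; peptide=MSGQPRN
pos 25: CCU -> P; peptide=MSGQPRNP
pos 28: CAC -> H; peptide=MSGQPRNPH
pos 31: GCG -> A; peptide=MSGQPRNPHA
pos 34: AGA -> R; peptide=MSGQPRNPHAR
pos 37: UGC -> C; peptide=MSGQPRNPHARC
pos 40: CCU -> P; peptide=MSGQPRNPHARCP
pos 43: UAA -> STOP

Answer: MSGQPRNPHARCP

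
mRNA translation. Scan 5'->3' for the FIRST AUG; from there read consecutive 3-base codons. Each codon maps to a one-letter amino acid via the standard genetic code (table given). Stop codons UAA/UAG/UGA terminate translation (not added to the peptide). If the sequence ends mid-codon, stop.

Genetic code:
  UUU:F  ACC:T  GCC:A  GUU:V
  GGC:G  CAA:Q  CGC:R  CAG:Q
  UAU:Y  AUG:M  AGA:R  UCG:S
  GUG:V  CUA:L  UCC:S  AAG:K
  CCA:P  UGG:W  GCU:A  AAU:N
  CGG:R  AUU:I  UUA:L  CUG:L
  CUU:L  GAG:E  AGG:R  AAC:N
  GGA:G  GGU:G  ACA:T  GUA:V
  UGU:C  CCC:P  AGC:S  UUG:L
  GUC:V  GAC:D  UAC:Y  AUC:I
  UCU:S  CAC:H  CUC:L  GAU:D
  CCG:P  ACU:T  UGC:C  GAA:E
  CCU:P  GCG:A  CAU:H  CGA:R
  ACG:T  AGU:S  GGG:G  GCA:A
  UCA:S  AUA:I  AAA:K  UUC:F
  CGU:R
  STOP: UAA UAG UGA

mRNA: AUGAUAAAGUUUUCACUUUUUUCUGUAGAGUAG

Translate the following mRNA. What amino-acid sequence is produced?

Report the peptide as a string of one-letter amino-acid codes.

start AUG at pos 0
pos 0: AUG -> M; peptide=M
pos 3: AUA -> I; peptide=MI
pos 6: AAG -> K; peptide=MIK
pos 9: UUU -> F; peptide=MIKF
pos 12: UCA -> S; peptide=MIKFS
pos 15: CUU -> L; peptide=MIKFSL
pos 18: UUU -> F; peptide=MIKFSLF
pos 21: UCU -> S; peptide=MIKFSLFS
pos 24: GUA -> V; peptide=MIKFSLFSV
pos 27: GAG -> E; peptide=MIKFSLFSVE
pos 30: UAG -> STOP

Answer: MIKFSLFSVE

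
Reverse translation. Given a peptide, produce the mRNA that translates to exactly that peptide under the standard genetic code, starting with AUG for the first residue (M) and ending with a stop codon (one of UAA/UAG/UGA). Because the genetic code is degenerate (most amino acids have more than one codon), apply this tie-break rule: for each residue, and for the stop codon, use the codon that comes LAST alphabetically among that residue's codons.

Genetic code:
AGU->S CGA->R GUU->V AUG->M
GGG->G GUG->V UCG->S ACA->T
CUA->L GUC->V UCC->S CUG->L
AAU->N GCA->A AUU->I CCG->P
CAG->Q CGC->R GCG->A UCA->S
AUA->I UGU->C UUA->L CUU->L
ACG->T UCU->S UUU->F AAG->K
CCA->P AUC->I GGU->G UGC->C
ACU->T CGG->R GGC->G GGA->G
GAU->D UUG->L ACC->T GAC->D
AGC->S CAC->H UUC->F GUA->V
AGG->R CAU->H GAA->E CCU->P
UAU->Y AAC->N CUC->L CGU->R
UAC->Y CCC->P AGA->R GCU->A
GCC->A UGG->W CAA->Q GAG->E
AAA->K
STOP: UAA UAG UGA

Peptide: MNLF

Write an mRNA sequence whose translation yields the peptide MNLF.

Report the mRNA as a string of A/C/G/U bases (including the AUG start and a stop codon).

Answer: mRNA: AUGAAUUUGUUUUGA

Derivation:
residue 1: M -> AUG (start codon)
residue 2: N codons sorted = AAC,AAU -> pick last = AAU
residue 3: L codons sorted = CUA,CUC,CUG,CUU,UUA,UUG -> pick last = UUG
residue 4: F codons sorted = UUC,UUU -> pick last = UUU
terminator: stop codons sorted = UAA,UAG,UGA -> pick last = UGA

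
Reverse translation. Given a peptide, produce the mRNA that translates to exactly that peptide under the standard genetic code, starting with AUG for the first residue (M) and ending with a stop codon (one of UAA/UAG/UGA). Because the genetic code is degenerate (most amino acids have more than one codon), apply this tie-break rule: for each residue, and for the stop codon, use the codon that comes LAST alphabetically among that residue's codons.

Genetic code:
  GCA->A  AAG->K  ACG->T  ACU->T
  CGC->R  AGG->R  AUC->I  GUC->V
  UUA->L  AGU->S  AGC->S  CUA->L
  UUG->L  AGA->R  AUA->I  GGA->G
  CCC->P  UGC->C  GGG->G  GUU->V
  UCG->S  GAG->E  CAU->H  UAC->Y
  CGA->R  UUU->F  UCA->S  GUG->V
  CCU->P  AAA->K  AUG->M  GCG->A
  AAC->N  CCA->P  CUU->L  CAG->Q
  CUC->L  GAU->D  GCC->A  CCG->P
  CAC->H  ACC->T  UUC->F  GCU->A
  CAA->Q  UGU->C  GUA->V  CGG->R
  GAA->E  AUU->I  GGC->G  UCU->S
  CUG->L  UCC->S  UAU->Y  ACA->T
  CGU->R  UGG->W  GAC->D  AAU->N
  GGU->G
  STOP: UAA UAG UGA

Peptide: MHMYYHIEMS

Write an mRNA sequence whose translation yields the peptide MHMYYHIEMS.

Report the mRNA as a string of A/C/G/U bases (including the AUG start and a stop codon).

Answer: mRNA: AUGCAUAUGUAUUAUCAUAUUGAGAUGUCUUGA

Derivation:
residue 1: M -> AUG (start codon)
residue 2: H codons sorted = CAC,CAU -> pick last = CAU
residue 3: M -> AUG (only codon)
residue 4: Y codons sorted = UAC,UAU -> pick last = UAU
residue 5: Y codons sorted = UAC,UAU -> pick last = UAU
residue 6: H codons sorted = CAC,CAU -> pick last = CAU
residue 7: I codons sorted = AUA,AUC,AUU -> pick last = AUU
residue 8: E codons sorted = GAA,GAG -> pick last = GAG
residue 9: M -> AUG (only codon)
residue 10: S codons sorted = AGC,AGU,UCA,UCC,UCG,UCU -> pick last = UCU
terminator: stop codons sorted = UAA,UAG,UGA -> pick last = UGA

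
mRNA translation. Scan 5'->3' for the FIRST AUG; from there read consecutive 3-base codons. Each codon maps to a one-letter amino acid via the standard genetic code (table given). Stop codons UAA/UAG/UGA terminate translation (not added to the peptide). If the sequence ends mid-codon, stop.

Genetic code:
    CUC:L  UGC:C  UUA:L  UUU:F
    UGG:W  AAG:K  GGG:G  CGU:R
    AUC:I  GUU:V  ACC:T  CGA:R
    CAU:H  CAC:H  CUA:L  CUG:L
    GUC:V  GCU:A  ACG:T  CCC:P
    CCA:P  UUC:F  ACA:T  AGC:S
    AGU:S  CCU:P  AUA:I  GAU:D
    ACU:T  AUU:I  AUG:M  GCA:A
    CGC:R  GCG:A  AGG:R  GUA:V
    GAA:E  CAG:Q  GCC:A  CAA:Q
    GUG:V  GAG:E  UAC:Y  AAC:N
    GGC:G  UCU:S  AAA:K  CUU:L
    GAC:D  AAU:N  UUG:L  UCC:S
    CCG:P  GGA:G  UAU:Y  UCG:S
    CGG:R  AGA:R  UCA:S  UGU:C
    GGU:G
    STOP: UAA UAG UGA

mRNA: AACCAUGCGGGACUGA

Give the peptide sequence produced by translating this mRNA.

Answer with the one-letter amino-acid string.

start AUG at pos 4
pos 4: AUG -> M; peptide=M
pos 7: CGG -> R; peptide=MR
pos 10: GAC -> D; peptide=MRD
pos 13: UGA -> STOP

Answer: MRD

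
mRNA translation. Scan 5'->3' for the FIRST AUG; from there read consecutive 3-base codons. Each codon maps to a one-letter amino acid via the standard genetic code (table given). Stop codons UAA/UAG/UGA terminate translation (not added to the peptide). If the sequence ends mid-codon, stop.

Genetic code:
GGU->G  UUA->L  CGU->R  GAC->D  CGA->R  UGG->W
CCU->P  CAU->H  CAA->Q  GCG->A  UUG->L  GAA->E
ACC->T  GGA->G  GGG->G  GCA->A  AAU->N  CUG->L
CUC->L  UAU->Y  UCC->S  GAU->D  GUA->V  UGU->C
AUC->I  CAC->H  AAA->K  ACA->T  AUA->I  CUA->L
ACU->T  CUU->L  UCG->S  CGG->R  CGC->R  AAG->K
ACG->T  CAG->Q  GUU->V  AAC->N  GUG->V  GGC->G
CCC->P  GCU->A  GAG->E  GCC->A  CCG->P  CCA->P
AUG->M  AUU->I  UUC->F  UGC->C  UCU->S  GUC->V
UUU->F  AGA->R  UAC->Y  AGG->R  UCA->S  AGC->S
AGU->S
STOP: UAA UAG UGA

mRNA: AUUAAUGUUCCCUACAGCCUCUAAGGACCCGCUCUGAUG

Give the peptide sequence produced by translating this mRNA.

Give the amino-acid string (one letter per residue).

start AUG at pos 4
pos 4: AUG -> M; peptide=M
pos 7: UUC -> F; peptide=MF
pos 10: CCU -> P; peptide=MFP
pos 13: ACA -> T; peptide=MFPT
pos 16: GCC -> A; peptide=MFPTA
pos 19: UCU -> S; peptide=MFPTAS
pos 22: AAG -> K; peptide=MFPTASK
pos 25: GAC -> D; peptide=MFPTASKD
pos 28: CCG -> P; peptide=MFPTASKDP
pos 31: CUC -> L; peptide=MFPTASKDPL
pos 34: UGA -> STOP

Answer: MFPTASKDPL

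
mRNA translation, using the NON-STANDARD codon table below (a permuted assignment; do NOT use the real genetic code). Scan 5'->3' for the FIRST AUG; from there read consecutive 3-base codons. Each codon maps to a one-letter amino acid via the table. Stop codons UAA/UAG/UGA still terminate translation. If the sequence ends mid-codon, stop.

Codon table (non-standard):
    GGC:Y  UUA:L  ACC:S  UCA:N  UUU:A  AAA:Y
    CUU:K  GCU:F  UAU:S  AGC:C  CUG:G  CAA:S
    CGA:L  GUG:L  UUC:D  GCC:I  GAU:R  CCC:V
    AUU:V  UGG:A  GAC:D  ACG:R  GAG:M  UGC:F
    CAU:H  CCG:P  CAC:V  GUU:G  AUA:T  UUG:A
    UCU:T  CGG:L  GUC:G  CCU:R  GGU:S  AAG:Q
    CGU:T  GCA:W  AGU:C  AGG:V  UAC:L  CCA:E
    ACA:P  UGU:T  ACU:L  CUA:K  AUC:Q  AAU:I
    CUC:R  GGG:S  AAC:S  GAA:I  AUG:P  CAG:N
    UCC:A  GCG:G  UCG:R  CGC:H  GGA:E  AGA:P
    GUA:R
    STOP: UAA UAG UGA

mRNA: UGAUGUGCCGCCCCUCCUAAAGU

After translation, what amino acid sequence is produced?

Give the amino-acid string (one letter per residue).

Answer: PFHVA

Derivation:
start AUG at pos 2
pos 2: AUG -> P; peptide=P
pos 5: UGC -> F; peptide=PF
pos 8: CGC -> H; peptide=PFH
pos 11: CCC -> V; peptide=PFHV
pos 14: UCC -> A; peptide=PFHVA
pos 17: UAA -> STOP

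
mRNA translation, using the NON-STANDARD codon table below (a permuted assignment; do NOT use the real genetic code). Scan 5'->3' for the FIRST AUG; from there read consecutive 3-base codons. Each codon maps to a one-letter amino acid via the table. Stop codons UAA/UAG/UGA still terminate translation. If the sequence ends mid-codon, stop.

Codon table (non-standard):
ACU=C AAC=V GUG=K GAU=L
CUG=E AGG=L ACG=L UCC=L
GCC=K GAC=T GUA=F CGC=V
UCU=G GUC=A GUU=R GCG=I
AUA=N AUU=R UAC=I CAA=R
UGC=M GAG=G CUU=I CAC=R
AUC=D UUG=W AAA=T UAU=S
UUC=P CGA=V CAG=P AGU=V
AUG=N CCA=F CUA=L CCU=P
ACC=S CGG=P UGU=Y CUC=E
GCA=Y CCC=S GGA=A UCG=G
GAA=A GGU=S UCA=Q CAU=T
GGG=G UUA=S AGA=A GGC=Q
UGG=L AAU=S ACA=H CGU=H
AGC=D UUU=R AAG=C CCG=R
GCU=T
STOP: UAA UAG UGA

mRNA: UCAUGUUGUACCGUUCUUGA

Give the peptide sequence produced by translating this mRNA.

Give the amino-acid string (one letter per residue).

start AUG at pos 2
pos 2: AUG -> N; peptide=N
pos 5: UUG -> W; peptide=NW
pos 8: UAC -> I; peptide=NWI
pos 11: CGU -> H; peptide=NWIH
pos 14: UCU -> G; peptide=NWIHG
pos 17: UGA -> STOP

Answer: NWIHG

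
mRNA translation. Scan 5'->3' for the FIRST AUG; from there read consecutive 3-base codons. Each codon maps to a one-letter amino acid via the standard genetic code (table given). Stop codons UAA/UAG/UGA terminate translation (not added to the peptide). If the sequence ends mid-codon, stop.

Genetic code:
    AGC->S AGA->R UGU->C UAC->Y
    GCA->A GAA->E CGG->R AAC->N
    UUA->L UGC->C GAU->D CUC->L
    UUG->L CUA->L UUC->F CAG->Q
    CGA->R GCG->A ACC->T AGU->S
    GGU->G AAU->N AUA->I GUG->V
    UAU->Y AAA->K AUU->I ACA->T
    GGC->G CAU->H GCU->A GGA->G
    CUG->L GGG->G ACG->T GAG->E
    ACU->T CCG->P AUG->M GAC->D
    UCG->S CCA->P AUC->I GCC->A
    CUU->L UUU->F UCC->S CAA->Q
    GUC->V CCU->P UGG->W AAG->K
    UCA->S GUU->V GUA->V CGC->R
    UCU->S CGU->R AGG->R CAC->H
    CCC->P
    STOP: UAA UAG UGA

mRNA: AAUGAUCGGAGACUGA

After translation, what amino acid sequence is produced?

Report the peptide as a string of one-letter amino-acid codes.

Answer: MIGD

Derivation:
start AUG at pos 1
pos 1: AUG -> M; peptide=M
pos 4: AUC -> I; peptide=MI
pos 7: GGA -> G; peptide=MIG
pos 10: GAC -> D; peptide=MIGD
pos 13: UGA -> STOP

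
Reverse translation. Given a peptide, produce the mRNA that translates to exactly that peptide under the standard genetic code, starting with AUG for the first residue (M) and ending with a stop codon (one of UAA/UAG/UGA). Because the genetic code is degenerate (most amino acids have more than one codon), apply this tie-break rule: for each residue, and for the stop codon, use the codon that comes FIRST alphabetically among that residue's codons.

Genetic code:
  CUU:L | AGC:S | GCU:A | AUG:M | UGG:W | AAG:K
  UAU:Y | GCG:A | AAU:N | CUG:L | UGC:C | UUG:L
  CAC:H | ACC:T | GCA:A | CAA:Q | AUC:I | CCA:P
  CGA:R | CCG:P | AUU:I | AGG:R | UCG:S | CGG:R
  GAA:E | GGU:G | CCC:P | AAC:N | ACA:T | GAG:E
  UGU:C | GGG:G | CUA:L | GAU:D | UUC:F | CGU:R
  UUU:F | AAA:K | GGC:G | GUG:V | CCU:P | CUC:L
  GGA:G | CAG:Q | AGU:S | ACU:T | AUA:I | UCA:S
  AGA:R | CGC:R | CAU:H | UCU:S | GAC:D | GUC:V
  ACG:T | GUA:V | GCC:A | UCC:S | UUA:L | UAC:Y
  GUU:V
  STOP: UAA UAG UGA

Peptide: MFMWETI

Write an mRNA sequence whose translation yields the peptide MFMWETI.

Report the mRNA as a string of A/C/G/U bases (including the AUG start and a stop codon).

Answer: mRNA: AUGUUCAUGUGGGAAACAAUAUAA

Derivation:
residue 1: M -> AUG (start codon)
residue 2: F codons sorted = UUC,UUU -> pick first = UUC
residue 3: M -> AUG (only codon)
residue 4: W -> UGG (only codon)
residue 5: E codons sorted = GAA,GAG -> pick first = GAA
residue 6: T codons sorted = ACA,ACC,ACG,ACU -> pick first = ACA
residue 7: I codons sorted = AUA,AUC,AUU -> pick first = AUA
terminator: stop codons sorted = UAA,UAG,UGA -> pick first = UAA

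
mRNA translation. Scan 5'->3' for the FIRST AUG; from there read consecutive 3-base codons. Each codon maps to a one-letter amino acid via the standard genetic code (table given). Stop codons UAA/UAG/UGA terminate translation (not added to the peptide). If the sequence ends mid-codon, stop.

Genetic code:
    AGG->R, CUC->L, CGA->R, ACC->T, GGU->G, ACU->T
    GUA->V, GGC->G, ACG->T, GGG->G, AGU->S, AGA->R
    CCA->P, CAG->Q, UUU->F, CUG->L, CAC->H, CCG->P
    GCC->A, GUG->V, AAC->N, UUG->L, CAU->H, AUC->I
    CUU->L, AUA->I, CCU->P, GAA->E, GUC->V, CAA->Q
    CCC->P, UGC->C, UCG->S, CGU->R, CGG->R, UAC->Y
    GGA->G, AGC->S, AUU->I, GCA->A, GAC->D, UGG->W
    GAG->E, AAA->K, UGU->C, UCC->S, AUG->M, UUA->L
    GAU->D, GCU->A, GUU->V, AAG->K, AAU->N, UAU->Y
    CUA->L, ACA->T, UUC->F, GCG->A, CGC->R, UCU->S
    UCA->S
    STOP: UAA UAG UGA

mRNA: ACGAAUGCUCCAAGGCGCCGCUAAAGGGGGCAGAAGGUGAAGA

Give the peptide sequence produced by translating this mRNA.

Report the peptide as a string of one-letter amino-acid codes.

Answer: MLQGAAKGGRR

Derivation:
start AUG at pos 4
pos 4: AUG -> M; peptide=M
pos 7: CUC -> L; peptide=ML
pos 10: CAA -> Q; peptide=MLQ
pos 13: GGC -> G; peptide=MLQG
pos 16: GCC -> A; peptide=MLQGA
pos 19: GCU -> A; peptide=MLQGAA
pos 22: AAA -> K; peptide=MLQGAAK
pos 25: GGG -> G; peptide=MLQGAAKG
pos 28: GGC -> G; peptide=MLQGAAKGG
pos 31: AGA -> R; peptide=MLQGAAKGGR
pos 34: AGG -> R; peptide=MLQGAAKGGRR
pos 37: UGA -> STOP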